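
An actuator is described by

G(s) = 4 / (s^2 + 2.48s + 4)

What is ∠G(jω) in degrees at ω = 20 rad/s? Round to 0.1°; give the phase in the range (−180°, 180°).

-172.9°

At s = jω = j20:
quadratic: (j20)² + 2.48·j20 + 4 = -396 + j49.6 → |·| ≈ 399.09, ∠ ≈ 172.86°
∠G = 0.00° − 172.86° = -172.86°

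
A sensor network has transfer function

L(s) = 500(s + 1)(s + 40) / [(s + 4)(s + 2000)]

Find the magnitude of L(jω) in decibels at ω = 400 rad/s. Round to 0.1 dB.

39.9 dB

At s = jω = j400:
zero (s+1): 1 + j400 → |·| = √(1²+400²) = √160001 ≈ 400, ∠ = arctan(400/1) ≈ 89.86°
zero (s+40): 40 + j400 → |·| = √(40²+400²) = √161600 ≈ 402, ∠ = arctan(400/40) ≈ 84.29°
pole (s+4): 4 + j400 → |·| = √(4²+400²) = √160016 ≈ 400.02, ∠ = arctan(400/4) ≈ 89.43°
pole (s+2000): 2000 + j400 → |·| = √(2000²+400²) = √4160000 ≈ 2039.6, ∠ = arctan(400/2000) ≈ 11.31°
|L| = 500 · 1.608e+05 / 8.1588e+05 ≈ 98.544
Gain = 20 log₁₀(98.544) ≈ 39.87 dB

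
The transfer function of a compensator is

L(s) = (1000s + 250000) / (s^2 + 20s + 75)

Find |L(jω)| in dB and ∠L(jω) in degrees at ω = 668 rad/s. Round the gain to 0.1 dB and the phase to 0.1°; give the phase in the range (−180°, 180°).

Substitute s = j668:
Numerator: 1000(j668) + 250000 = 250000 + j668000
Denominator: (j668)^2 + 20(j668) + 75 = -446149 + j13360
|N| = √(250000² + 668000²) ≈ 7.1325e+05, ∠N ≈ 69.48°
|D| = √(446149² + 13360²) ≈ 4.4635e+05, ∠D ≈ 178.28°
|L| = 7.1325e+05 / 4.4635e+05 ≈ 1.598
Gain = 20 log₁₀(1.598) ≈ 4.07 dB
∠L = 69.48° − 178.28° = -108.80°

4.1 dB, -108.8°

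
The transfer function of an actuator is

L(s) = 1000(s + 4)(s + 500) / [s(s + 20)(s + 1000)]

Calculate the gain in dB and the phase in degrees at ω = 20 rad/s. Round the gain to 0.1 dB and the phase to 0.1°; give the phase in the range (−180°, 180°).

At s = jω = j20:
zero (s+4): 4 + j20 → |·| = √(4²+20²) = √416 ≈ 20.396, ∠ = arctan(20/4) ≈ 78.69°
zero (s+500): 500 + j20 → |·| = √(500²+20²) = √250400 ≈ 500.4, ∠ = arctan(20/500) ≈ 2.29°
pole (s+20): 20 + j20 → |·| = √(20²+20²) = √800 ≈ 28.284, ∠ = arctan(20/20) ≈ 45.00°
pole (s+1000): 1000 + j20 → |·| = √(1000²+20²) = √1000400 ≈ 1000.2, ∠ = arctan(20/1000) ≈ 1.15°
pole at origin: |s| = 20, ∠ = 90.00° (in denominator)
|L| = 1000 · 10206 / 5.6579e+05 ≈ 18.038
Gain = 20 log₁₀(18.038) ≈ 25.12 dB
∠L = 80.98° − 136.15° = -55.17°

25.1 dB, -55.2°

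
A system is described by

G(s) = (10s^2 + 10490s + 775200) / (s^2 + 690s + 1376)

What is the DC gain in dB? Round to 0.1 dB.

55.0 dB

G(0) = 775200 / 1376 ≈ 563.37
20 log₁₀(563.37) ≈ 55.02 dB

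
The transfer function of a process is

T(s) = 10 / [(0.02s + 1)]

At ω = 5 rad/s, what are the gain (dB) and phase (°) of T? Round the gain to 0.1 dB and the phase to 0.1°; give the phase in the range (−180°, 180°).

20.0 dB, -5.7°

At ω = 5 rad/s:
pole (1 + j5·0.02) = 1 + j0.1 → |·| ≈ 1.005, ∠ ≈ 5.71°
|T| = 10 · 1 / (1.005) ≈ 9.9502
Gain = 20 log₁₀(9.9502) ≈ 19.96 dB
∠T = (0°) − (5.71°) = -5.71°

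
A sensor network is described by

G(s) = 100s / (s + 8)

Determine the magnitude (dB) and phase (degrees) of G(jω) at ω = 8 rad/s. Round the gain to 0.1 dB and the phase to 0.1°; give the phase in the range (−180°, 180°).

At s = jω = j8:
zero at origin: s = j8 → |·| = 8, ∠ = 90.00°
pole (s+8): 8 + j8 → |·| = √(8²+8²) = √128 ≈ 11.314, ∠ = arctan(8/8) ≈ 45.00°
|G| = 100 · 8 / 11.314 ≈ 70.709
Gain = 20 log₁₀(70.709) ≈ 36.99 dB
∠G = 90.00° − 45.00° = 45.00°

37.0 dB, 45.0°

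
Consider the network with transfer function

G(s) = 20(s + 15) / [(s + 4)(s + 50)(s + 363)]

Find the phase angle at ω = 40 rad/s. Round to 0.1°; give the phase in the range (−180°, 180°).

-59.8°

At s = jω = j40:
zero (s+15): 15 + j40 → |·| = √(15²+40²) = √1825 ≈ 42.72, ∠ = arctan(40/15) ≈ 69.44°
pole (s+4): 4 + j40 → |·| = √(4²+40²) = √1616 ≈ 40.2, ∠ = arctan(40/4) ≈ 84.29°
pole (s+50): 50 + j40 → |·| = √(50²+40²) = √4100 ≈ 64.031, ∠ = arctan(40/50) ≈ 38.66°
pole (s+363): 363 + j40 → |·| = √(363²+40²) = √133369 ≈ 365.2, ∠ = arctan(40/363) ≈ 6.29°
∠G = 69.44° − 129.24° = -59.80°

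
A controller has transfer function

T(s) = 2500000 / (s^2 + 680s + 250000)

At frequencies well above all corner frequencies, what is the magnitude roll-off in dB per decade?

Each pole contributes −20 dB/decade at high frequency; each zero contributes +20 dB/decade.
Net: 0 zero(s) − 2 pole(s) → -40 dB/decade.

-40 dB/decade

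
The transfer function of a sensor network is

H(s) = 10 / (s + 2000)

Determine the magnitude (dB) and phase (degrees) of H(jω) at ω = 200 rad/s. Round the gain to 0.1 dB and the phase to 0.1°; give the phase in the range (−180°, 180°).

Substitute s = j200:
Numerator: 10 = 10 + j0
Denominator: (j200) + 2000 = 2000 + j200
|N| = √(10² + 0²) ≈ 10, ∠N ≈ 0.00°
|D| = √(2000² + 200²) ≈ 2010, ∠D ≈ 5.71°
|H| = 10 / 2010 ≈ 0.0049751
Gain = 20 log₁₀(0.0049751) ≈ -46.06 dB
∠H = 0.00° − 5.71° = -5.71°

-46.1 dB, -5.7°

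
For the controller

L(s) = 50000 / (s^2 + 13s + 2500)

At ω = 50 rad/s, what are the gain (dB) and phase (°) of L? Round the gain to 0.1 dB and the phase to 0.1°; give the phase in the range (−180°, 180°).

37.7 dB, -90.0°

At s = jω = j50:
quadratic: (j50)² + 13·j50 + 2500 = 0 + j650 → |·| ≈ 650, ∠ ≈ 90.00°
|L| = 50000 / 650 ≈ 76.923
Gain = 20 log₁₀(76.923) ≈ 37.72 dB
∠L = 0.00° − 90.00° = -90.00°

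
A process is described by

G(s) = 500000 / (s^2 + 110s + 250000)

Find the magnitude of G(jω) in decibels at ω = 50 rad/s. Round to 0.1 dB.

At s = jω = j50:
quadratic: (j50)² + 110·j50 + 250000 = 247500 + j5500 → |·| ≈ 2.4756e+05, ∠ ≈ 1.27°
|G| = 500000 / 2.4756e+05 ≈ 2.0197
Gain = 20 log₁₀(2.0197) ≈ 6.11 dB

6.1 dB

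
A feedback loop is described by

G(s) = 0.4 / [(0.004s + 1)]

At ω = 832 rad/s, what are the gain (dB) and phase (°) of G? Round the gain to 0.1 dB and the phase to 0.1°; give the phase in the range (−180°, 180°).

At ω = 832 rad/s:
pole (1 + j832·0.004) = 1 + j3.328 → |·| ≈ 3.475, ∠ ≈ 73.28°
|G| = 0.4 · 1 / (3.475) ≈ 0.11511
Gain = 20 log₁₀(0.11511) ≈ -18.78 dB
∠G = (0°) − (73.28°) = -73.28°

-18.8 dB, -73.3°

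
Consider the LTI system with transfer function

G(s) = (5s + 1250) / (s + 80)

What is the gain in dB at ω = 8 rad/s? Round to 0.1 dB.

23.8 dB

Substitute s = j8:
Numerator: 5(j8) + 1250 = 1250 + j40
Denominator: (j8) + 80 = 80 + j8
|N| = √(1250² + 40²) ≈ 1250.6, ∠N ≈ 1.83°
|D| = √(80² + 8²) ≈ 80.399, ∠D ≈ 5.71°
|G| = 1250.6 / 80.399 ≈ 15.555
Gain = 20 log₁₀(15.555) ≈ 23.84 dB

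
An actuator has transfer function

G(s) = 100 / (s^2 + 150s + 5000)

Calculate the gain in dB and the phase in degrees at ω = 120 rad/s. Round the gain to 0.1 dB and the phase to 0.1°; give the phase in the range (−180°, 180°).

Substitute s = j120:
Numerator: 100 = 100 + j0
Denominator: (j120)^2 + 150(j120) + 5000 = -9400 + j18000
|N| = √(100² + 0²) ≈ 100, ∠N ≈ 0.00°
|D| = √(9400² + 18000²) ≈ 20307, ∠D ≈ 117.57°
|G| = 100 / 20307 ≈ 0.0049244
Gain = 20 log₁₀(0.0049244) ≈ -46.15 dB
∠G = 0.00° − 117.57° = -117.57°

-46.2 dB, -117.6°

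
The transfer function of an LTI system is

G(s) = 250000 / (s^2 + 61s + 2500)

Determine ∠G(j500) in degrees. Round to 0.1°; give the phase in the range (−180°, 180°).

At s = jω = j500:
quadratic: (j500)² + 61·j500 + 2500 = -247500 + j30500 → |·| ≈ 2.4937e+05, ∠ ≈ 172.97°
∠G = 0.00° − 172.97° = -172.97°

-173.0°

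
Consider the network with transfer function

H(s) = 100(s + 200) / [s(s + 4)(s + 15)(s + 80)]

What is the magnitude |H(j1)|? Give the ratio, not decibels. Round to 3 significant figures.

4.03

At s = jω = j1:
zero (s+200): 200 + j1 → |·| = √(200²+1²) = √40001 ≈ 200, ∠ = arctan(1/200) ≈ 0.29°
pole (s+4): 4 + j1 → |·| = √(4²+1²) = √17 ≈ 4.1231, ∠ = arctan(1/4) ≈ 14.04°
pole (s+15): 15 + j1 → |·| = √(15²+1²) = √226 ≈ 15.033, ∠ = arctan(1/15) ≈ 3.81°
pole (s+80): 80 + j1 → |·| = √(80²+1²) = √6401 ≈ 80.006, ∠ = arctan(1/80) ≈ 0.72°
pole at origin: |s| = 1, ∠ = 90.00° (in denominator)
|H| = 100 · 200 / 4959 ≈ 4.0331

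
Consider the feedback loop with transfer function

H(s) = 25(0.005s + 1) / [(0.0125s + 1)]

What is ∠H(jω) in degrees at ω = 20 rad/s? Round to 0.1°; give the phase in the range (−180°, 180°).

At ω = 20 rad/s:
zero (1 + j20·0.005) = 1 + j0.1 → |·| ≈ 1.005, ∠ ≈ 5.71°
pole (1 + j20·0.0125) = 1 + j0.25 → |·| ≈ 1.0308, ∠ ≈ 14.04°
∠H = (5.71°) − (14.04°) = -8.33°

-8.3°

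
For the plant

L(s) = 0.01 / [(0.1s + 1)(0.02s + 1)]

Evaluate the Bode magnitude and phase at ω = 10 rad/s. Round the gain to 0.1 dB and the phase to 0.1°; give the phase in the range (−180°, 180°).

-43.2 dB, -56.3°

At ω = 10 rad/s:
pole (1 + j10·0.1) = 1 + j1 → |·| ≈ 1.4142, ∠ ≈ 45.00°
pole (1 + j10·0.02) = 1 + j0.2 → |·| ≈ 1.0198, ∠ ≈ 11.31°
|L| = 0.01 · 1 / (1.4142 · 1.0198) ≈ 0.0069338
Gain = 20 log₁₀(0.0069338) ≈ -43.18 dB
∠L = (0°) − (45.00° + 11.31°) = -56.31°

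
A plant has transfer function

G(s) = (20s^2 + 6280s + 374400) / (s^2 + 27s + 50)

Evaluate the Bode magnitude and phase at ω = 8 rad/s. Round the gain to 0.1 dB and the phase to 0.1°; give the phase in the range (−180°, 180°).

Substitute s = j8:
Numerator: 20(j8)^2 + 6280(j8) + 374400 = 373120 + j50240
Denominator: (j8)^2 + 27(j8) + 50 = -14 + j216
|N| = √(373120² + 50240²) ≈ 3.7649e+05, ∠N ≈ 7.67°
|D| = √(14² + 216²) ≈ 216.45, ∠D ≈ 93.71°
|G| = 3.7649e+05 / 216.45 ≈ 1739.4
Gain = 20 log₁₀(1739.4) ≈ 64.81 dB
∠G = 7.67° − 93.71° = -86.04°

64.8 dB, -86.0°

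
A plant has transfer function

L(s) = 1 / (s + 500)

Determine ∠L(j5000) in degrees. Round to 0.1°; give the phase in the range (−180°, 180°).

-84.3°

Substitute s = j5000:
Numerator: 1 = 1 + j0
Denominator: (j5000) + 500 = 500 + j5000
|N| = √(1² + 0²) ≈ 1, ∠N ≈ 0.00°
|D| = √(500² + 5000²) ≈ 5024.9, ∠D ≈ 84.29°
∠L = 0.00° − 84.29° = -84.29°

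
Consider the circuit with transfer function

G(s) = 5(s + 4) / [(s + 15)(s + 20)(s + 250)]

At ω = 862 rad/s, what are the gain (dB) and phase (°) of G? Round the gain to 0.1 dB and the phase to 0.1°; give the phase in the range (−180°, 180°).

At s = jω = j862:
zero (s+4): 4 + j862 → |·| = √(4²+862²) = √743060 ≈ 862.01, ∠ = arctan(862/4) ≈ 89.73°
pole (s+15): 15 + j862 → |·| = √(15²+862²) = √743269 ≈ 862.13, ∠ = arctan(862/15) ≈ 89.00°
pole (s+20): 20 + j862 → |·| = √(20²+862²) = √743444 ≈ 862.23, ∠ = arctan(862/20) ≈ 88.67°
pole (s+250): 250 + j862 → |·| = √(250²+862²) = √805544 ≈ 897.52, ∠ = arctan(862/250) ≈ 73.83°
|G| = 5 · 862.01 / 6.6718e+08 ≈ 6.4601e-06
Gain = 20 log₁₀(6.4601e-06) ≈ -103.80 dB
∠G = 89.73° − 251.50° = -161.77°

-103.8 dB, -161.8°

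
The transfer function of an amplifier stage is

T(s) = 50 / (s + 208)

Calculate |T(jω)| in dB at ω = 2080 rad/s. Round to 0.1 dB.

Substitute s = j2080:
Numerator: 50 = 50 + j0
Denominator: (j2080) + 208 = 208 + j2080
|N| = √(50² + 0²) ≈ 50, ∠N ≈ 0.00°
|D| = √(208² + 2080²) ≈ 2090.4, ∠D ≈ 84.29°
|T| = 50 / 2090.4 ≈ 0.023919
Gain = 20 log₁₀(0.023919) ≈ -32.43 dB

-32.4 dB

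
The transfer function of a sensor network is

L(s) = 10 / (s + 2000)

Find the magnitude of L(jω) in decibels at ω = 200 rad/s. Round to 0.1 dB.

Substitute s = j200:
Numerator: 10 = 10 + j0
Denominator: (j200) + 2000 = 2000 + j200
|N| = √(10² + 0²) ≈ 10, ∠N ≈ 0.00°
|D| = √(2000² + 200²) ≈ 2010, ∠D ≈ 5.71°
|L| = 10 / 2010 ≈ 0.0049751
Gain = 20 log₁₀(0.0049751) ≈ -46.06 dB

-46.1 dB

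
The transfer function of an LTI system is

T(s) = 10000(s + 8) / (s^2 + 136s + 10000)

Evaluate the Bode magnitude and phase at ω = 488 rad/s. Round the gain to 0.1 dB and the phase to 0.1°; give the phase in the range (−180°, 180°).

26.3 dB, -74.7°

At s = jω = j488:
zero (s+8): 8 + j488 → |·| = √(8²+488²) = √238208 ≈ 488.07, ∠ = arctan(488/8) ≈ 89.06°
quadratic: (j488)² + 136·j488 + 10000 = -228144 + j66368 → |·| ≈ 2.376e+05, ∠ ≈ 163.78°
|T| = 10000 · 488.07 / 2.376e+05 ≈ 20.542
Gain = 20 log₁₀(20.542) ≈ 26.25 dB
∠T = 89.06° − 163.78° = -74.72°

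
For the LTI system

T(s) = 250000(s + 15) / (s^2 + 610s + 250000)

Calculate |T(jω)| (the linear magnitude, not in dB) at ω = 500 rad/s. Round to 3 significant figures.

410

At s = jω = j500:
zero (s+15): 15 + j500 → |·| = √(15²+500²) = √250225 ≈ 500.22, ∠ = arctan(500/15) ≈ 88.28°
quadratic: (j500)² + 610·j500 + 250000 = 0 + j305000 → |·| ≈ 3.05e+05, ∠ ≈ 90.00°
|T| = 250000 · 500.22 / 3.05e+05 ≈ 410.02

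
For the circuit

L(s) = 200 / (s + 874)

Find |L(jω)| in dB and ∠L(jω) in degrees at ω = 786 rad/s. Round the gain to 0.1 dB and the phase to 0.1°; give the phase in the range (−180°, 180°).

-15.4 dB, -42.0°

At s = jω = j786:
pole (s+874): 874 + j786 → |·| = √(874²+786²) = √1381672 ≈ 1175.4, ∠ = arctan(786/874) ≈ 41.97°
|L| = 200 / 1175.4 ≈ 0.17015
Gain = 20 log₁₀(0.17015) ≈ -15.38 dB
∠L = 0.00° − 41.97° = -41.97°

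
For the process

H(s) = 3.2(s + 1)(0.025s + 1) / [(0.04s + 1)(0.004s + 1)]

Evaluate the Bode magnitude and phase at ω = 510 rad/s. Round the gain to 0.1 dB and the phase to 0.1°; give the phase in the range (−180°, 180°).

53.1 dB, 24.3°

At ω = 510 rad/s:
zero (1 + j510·1) = 1 + j510 → |·| ≈ 510, ∠ ≈ 89.89°
zero (1 + j510·0.025) = 1 + j12.75 → |·| ≈ 12.789, ∠ ≈ 85.52°
pole (1 + j510·0.04) = 1 + j20.4 → |·| ≈ 20.424, ∠ ≈ 87.19°
pole (1 + j510·0.004) = 1 + j2.04 → |·| ≈ 2.2719, ∠ ≈ 63.89°
|H| = 3.2 · 510 · 12.789 / (20.424 · 2.2719) ≈ 449.81
Gain = 20 log₁₀(449.81) ≈ 53.06 dB
∠H = (89.89° + 85.52°) − (87.19° + 63.89°) = 24.33°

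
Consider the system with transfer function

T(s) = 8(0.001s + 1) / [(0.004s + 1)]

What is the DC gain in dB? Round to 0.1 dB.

18.1 dB

T(0) = 8 · 1 / 1 = 8
20 log₁₀(8) ≈ 18.06 dB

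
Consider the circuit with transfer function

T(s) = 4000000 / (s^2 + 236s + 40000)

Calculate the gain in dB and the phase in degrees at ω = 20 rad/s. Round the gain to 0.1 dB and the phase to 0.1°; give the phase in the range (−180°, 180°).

40.0 dB, -6.8°

At s = jω = j20:
quadratic: (j20)² + 236·j20 + 40000 = 39600 + j4720 → |·| ≈ 39880, ∠ ≈ 6.80°
|T| = 4000000 / 39880 ≈ 100.3
Gain = 20 log₁₀(100.3) ≈ 40.03 dB
∠T = 0.00° − 6.80° = -6.80°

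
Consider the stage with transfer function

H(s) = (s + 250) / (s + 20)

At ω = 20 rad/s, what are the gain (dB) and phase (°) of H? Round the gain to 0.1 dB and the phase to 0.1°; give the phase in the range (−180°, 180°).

Substitute s = j20:
Numerator: (j20) + 250 = 250 + j20
Denominator: (j20) + 20 = 20 + j20
|N| = √(250² + 20²) ≈ 250.8, ∠N ≈ 4.57°
|D| = √(20² + 20²) ≈ 28.284, ∠D ≈ 45.00°
|H| = 250.8 / 28.284 ≈ 8.8672
Gain = 20 log₁₀(8.8672) ≈ 18.96 dB
∠H = 4.57° − 45.00° = -40.43°

19.0 dB, -40.4°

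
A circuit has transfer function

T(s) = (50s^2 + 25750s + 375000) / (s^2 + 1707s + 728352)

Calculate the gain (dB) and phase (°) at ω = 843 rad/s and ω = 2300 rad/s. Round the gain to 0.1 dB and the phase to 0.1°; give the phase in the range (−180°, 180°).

Substitute s = j843:
Numerator: 50(j843)^2 + 25750(j843) + 375000 = -35157450 + j21707250
Denominator: (j843)^2 + 1707(j843) + 728352 = 17703 + j1439001
|N| = √(35157450² + 21707250²) ≈ 4.1319e+07, ∠N ≈ 148.31°
|D| = √(17703² + 1439001²) ≈ 1.4391e+06, ∠D ≈ 89.30°
|T| = 4.1319e+07 / 1.4391e+06 ≈ 28.712
Gain = 20 log₁₀(28.712) ≈ 29.16 dB
∠T = 148.31° − 89.30° = 59.01°

Substitute s = j2300:
Numerator: 50(j2300)^2 + 25750(j2300) + 375000 = -264125000 + j59225000
Denominator: (j2300)^2 + 1707(j2300) + 728352 = -4561648 + j3926100
|N| = √(264125000² + 59225000²) ≈ 2.7068e+08, ∠N ≈ 167.36°
|D| = √(4561648² + 3926100²) ≈ 6.0185e+06, ∠D ≈ 139.28°
|T| = 2.7068e+08 / 6.0185e+06 ≈ 44.975
Gain = 20 log₁₀(44.975) ≈ 33.06 dB
∠T = 167.36° − 139.28° = 28.08°

ω = 843: 29.2 dB, 59.0°; ω = 2300: 33.1 dB, 28.1°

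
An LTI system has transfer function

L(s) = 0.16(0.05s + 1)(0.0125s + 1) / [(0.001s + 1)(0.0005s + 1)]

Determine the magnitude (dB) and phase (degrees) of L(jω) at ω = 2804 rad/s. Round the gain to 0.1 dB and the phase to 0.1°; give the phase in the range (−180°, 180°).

At ω = 2804 rad/s:
zero (1 + j2804·0.05) = 1 + j140.2 → |·| ≈ 140.2, ∠ ≈ 89.59°
zero (1 + j2804·0.0125) = 1 + j35.05 → |·| ≈ 35.064, ∠ ≈ 88.37°
pole (1 + j2804·0.001) = 1 + j2.804 → |·| ≈ 2.977, ∠ ≈ 70.37°
pole (1 + j2804·0.0005) = 1 + j1.402 → |·| ≈ 1.7221, ∠ ≈ 54.50°
|L| = 0.16 · 140.2 · 35.064 / (2.977 · 1.7221) ≈ 153.42
Gain = 20 log₁₀(153.42) ≈ 43.72 dB
∠L = (89.59° + 88.37°) − (70.37° + 54.50°) = 53.09°

43.7 dB, 53.1°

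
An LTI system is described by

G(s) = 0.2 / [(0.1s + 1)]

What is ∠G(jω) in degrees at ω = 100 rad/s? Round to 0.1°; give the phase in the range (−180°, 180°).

-84.3°

At ω = 100 rad/s:
pole (1 + j100·0.1) = 1 + j10 → |·| ≈ 10.05, ∠ ≈ 84.29°
∠G = (0°) − (84.29°) = -84.29°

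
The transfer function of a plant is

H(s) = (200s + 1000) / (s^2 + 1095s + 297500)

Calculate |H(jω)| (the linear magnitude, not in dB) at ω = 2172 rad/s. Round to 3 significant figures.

0.0865

Substitute s = j2172:
Numerator: 200(j2172) + 1000 = 1000 + j434400
Denominator: (j2172)^2 + 1095(j2172) + 297500 = -4420084 + j2378340
|N| = √(1000² + 434400²) ≈ 4.344e+05, ∠N ≈ 89.87°
|D| = √(4420084² + 2378340²) ≈ 5.0193e+06, ∠D ≈ 151.72°
|H| = 4.344e+05 / 5.0193e+06 ≈ 0.086546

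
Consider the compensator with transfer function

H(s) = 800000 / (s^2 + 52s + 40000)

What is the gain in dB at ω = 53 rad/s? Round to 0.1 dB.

26.6 dB

At s = jω = j53:
quadratic: (j53)² + 52·j53 + 40000 = 37191 + j2756 → |·| ≈ 37293, ∠ ≈ 4.24°
|H| = 800000 / 37293 ≈ 21.452
Gain = 20 log₁₀(21.452) ≈ 26.63 dB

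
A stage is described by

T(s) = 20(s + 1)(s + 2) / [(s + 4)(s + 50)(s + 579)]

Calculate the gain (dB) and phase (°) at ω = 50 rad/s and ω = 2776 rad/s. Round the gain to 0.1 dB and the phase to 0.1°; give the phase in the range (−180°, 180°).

ω = 50: -32.3 dB, 41.2°; ω = 2776: -43.0 dB, -77.2°

At s = jω = j50:
zero (s+1): 1 + j50 → |·| = √(1²+50²) = √2501 ≈ 50.01, ∠ = arctan(50/1) ≈ 88.85°
zero (s+2): 2 + j50 → |·| = √(2²+50²) = √2504 ≈ 50.04, ∠ = arctan(50/2) ≈ 87.71°
pole (s+4): 4 + j50 → |·| = √(4²+50²) = √2516 ≈ 50.16, ∠ = arctan(50/4) ≈ 85.43°
pole (s+50): 50 + j50 → |·| = √(50²+50²) = √5000 ≈ 70.711, ∠ = arctan(50/50) ≈ 45.00°
pole (s+579): 579 + j50 → |·| = √(579²+50²) = √337741 ≈ 581.15, ∠ = arctan(50/579) ≈ 4.94°
|T| = 20 · 2502.5 / 2.0613e+06 ≈ 0.024281
Gain = 20 log₁₀(0.024281) ≈ -32.29 dB
∠T = 176.56° − 135.37° = 41.19°

At s = jω = j2776:
zero (s+1): 1 + j2776 → |·| = √(1²+2776²) = √7706177 ≈ 2776, ∠ = arctan(2776/1) ≈ 89.98°
zero (s+2): 2 + j2776 → |·| = √(2²+2776²) = √7706180 ≈ 2776, ∠ = arctan(2776/2) ≈ 89.96°
pole (s+4): 4 + j2776 → |·| = √(4²+2776²) = √7706192 ≈ 2776, ∠ = arctan(2776/4) ≈ 89.92°
pole (s+50): 50 + j2776 → |·| = √(50²+2776²) = √7708676 ≈ 2776.5, ∠ = arctan(2776/50) ≈ 88.97°
pole (s+579): 579 + j2776 → |·| = √(579²+2776²) = √8041417 ≈ 2835.7, ∠ = arctan(2776/579) ≈ 78.22°
|T| = 20 · 7.7062e+06 / 2.1856e+10 ≈ 0.0070518
Gain = 20 log₁₀(0.0070518) ≈ -43.03 dB
∠T = 179.94° − 257.11° = -77.17°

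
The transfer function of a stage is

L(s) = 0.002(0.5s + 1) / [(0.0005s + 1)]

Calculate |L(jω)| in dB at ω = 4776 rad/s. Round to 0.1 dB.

At ω = 4776 rad/s:
zero (1 + j4776·0.5) = 1 + j2388 → |·| ≈ 2388, ∠ ≈ 89.98°
pole (1 + j4776·0.0005) = 1 + j2.388 → |·| ≈ 2.5889, ∠ ≈ 67.28°
|L| = 0.002 · 2388 / (2.5889) ≈ 1.8448
Gain = 20 log₁₀(1.8448) ≈ 5.32 dB

5.3 dB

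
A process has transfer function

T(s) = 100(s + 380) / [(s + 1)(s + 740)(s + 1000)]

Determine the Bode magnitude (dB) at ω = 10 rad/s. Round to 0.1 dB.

-45.8 dB

At s = jω = j10:
zero (s+380): 380 + j10 → |·| = √(380²+10²) = √144500 ≈ 380.13, ∠ = arctan(10/380) ≈ 1.51°
pole (s+1): 1 + j10 → |·| = √(1²+10²) = √101 ≈ 10.05, ∠ = arctan(10/1) ≈ 84.29°
pole (s+740): 740 + j10 → |·| = √(740²+10²) = √547700 ≈ 740.07, ∠ = arctan(10/740) ≈ 0.77°
pole (s+1000): 1000 + j10 → |·| = √(1000²+10²) = √1000100 ≈ 1000, ∠ = arctan(10/1000) ≈ 0.57°
|T| = 100 · 380.13 / 7.4377e+06 ≈ 0.0051109
Gain = 20 log₁₀(0.0051109) ≈ -45.83 dB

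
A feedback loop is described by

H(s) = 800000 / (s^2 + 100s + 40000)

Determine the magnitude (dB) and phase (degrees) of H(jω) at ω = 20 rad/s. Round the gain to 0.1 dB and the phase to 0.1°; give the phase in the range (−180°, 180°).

26.1 dB, -2.9°

At s = jω = j20:
quadratic: (j20)² + 100·j20 + 40000 = 39600 + j2000 → |·| ≈ 39650, ∠ ≈ 2.89°
|H| = 800000 / 39650 ≈ 20.177
Gain = 20 log₁₀(20.177) ≈ 26.10 dB
∠H = 0.00° − 2.89° = -2.89°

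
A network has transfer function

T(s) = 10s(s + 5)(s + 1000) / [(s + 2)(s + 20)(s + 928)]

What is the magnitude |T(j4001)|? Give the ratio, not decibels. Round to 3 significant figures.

10.0

At s = jω = j4001:
zero (s+5): 5 + j4001 → |·| = √(5²+4001²) = √16008026 ≈ 4001, ∠ = arctan(4001/5) ≈ 89.93°
zero (s+1000): 1000 + j4001 → |·| = √(1000²+4001²) = √17008001 ≈ 4124.1, ∠ = arctan(4001/1000) ≈ 75.97°
zero at origin: s = j4001 → |·| = 4001, ∠ = 90.00°
pole (s+2): 2 + j4001 → |·| = √(2²+4001²) = √16008005 ≈ 4001, ∠ = arctan(4001/2) ≈ 89.97°
pole (s+20): 20 + j4001 → |·| = √(20²+4001²) = √16008401 ≈ 4001, ∠ = arctan(4001/20) ≈ 89.71°
pole (s+928): 928 + j4001 → |·| = √(928²+4001²) = √16869185 ≈ 4107.2, ∠ = arctan(4001/928) ≈ 76.94°
|T| = 10 · 6.6019e+10 / 6.5748e+10 ≈ 10.041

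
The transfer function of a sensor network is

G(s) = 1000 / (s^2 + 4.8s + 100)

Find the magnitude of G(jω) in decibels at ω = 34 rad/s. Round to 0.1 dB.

At s = jω = j34:
quadratic: (j34)² + 4.8·j34 + 100 = -1056 + j163.2 → |·| ≈ 1068.5, ∠ ≈ 171.21°
|G| = 1000 / 1068.5 ≈ 0.93589
Gain = 20 log₁₀(0.93589) ≈ -0.58 dB

-0.6 dB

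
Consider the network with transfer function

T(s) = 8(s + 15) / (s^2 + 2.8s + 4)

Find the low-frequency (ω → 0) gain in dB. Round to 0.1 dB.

T(0) = 8·15 / 4 = 30
20 log₁₀(30) ≈ 29.54 dB

29.5 dB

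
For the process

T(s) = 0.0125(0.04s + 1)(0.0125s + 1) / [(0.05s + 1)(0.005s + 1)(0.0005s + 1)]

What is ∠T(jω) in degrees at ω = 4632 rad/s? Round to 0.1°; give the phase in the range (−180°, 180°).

-65.2°

At ω = 4632 rad/s:
zero (1 + j4632·0.04) = 1 + j185.28 → |·| ≈ 185.28, ∠ ≈ 89.69°
zero (1 + j4632·0.0125) = 1 + j57.9 → |·| ≈ 57.909, ∠ ≈ 89.01°
pole (1 + j4632·0.05) = 1 + j231.6 → |·| ≈ 231.6, ∠ ≈ 89.75°
pole (1 + j4632·0.005) = 1 + j23.16 → |·| ≈ 23.182, ∠ ≈ 87.53°
pole (1 + j4632·0.0005) = 1 + j2.316 → |·| ≈ 2.5227, ∠ ≈ 66.65°
∠T = (89.69° + 89.01°) − (89.75° + 87.53° + 66.65°) = -65.23°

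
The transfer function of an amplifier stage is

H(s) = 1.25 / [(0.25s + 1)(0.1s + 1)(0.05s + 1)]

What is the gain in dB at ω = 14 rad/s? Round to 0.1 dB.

At ω = 14 rad/s:
pole (1 + j14·0.25) = 1 + j3.5 → |·| ≈ 3.6401, ∠ ≈ 74.05°
pole (1 + j14·0.1) = 1 + j1.4 → |·| ≈ 1.7205, ∠ ≈ 54.46°
pole (1 + j14·0.05) = 1 + j0.7 → |·| ≈ 1.2207, ∠ ≈ 34.99°
|H| = 1.25 · 1 / (3.6401 · 1.7205 · 1.2207) ≈ 0.16351
Gain = 20 log₁₀(0.16351) ≈ -15.73 dB

-15.7 dB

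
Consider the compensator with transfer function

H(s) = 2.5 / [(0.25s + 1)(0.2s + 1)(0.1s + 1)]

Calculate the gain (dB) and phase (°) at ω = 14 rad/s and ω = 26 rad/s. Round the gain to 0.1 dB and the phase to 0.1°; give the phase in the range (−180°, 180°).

At ω = 14 rad/s:
pole (1 + j14·0.25) = 1 + j3.5 → |·| ≈ 3.6401, ∠ ≈ 74.05°
pole (1 + j14·0.2) = 1 + j2.8 → |·| ≈ 2.9732, ∠ ≈ 70.35°
pole (1 + j14·0.1) = 1 + j1.4 → |·| ≈ 1.7205, ∠ ≈ 54.46°
|H| = 2.5 · 1 / (3.6401 · 2.9732 · 1.7205) ≈ 0.13426
Gain = 20 log₁₀(0.13426) ≈ -17.44 dB
∠H = (0°) − (74.05° + 70.35° + 54.46°) = -198.86° ≡ 161.14° (principal value)

At ω = 26 rad/s:
pole (1 + j26·0.25) = 1 + j6.5 → |·| ≈ 6.5765, ∠ ≈ 81.25°
pole (1 + j26·0.2) = 1 + j5.2 → |·| ≈ 5.2953, ∠ ≈ 79.11°
pole (1 + j26·0.1) = 1 + j2.6 → |·| ≈ 2.7857, ∠ ≈ 68.96°
|H| = 2.5 · 1 / (6.5765 · 5.2953 · 2.7857) ≈ 0.02577
Gain = 20 log₁₀(0.02577) ≈ -31.78 dB
∠H = (0°) − (81.25° + 79.11° + 68.96°) = -229.32° ≡ 130.68° (principal value)

ω = 14: -17.4 dB, 161.1°; ω = 26: -31.8 dB, 130.7°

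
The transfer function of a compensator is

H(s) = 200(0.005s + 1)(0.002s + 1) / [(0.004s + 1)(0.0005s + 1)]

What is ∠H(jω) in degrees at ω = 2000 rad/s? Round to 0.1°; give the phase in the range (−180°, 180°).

32.4°

At ω = 2000 rad/s:
zero (1 + j2000·0.005) = 1 + j10 → |·| ≈ 10.05, ∠ ≈ 84.29°
zero (1 + j2000·0.002) = 1 + j4 → |·| ≈ 4.1231, ∠ ≈ 75.96°
pole (1 + j2000·0.004) = 1 + j8 → |·| ≈ 8.0623, ∠ ≈ 82.87°
pole (1 + j2000·0.0005) = 1 + j1 → |·| ≈ 1.4142, ∠ ≈ 45.00°
∠H = (84.29° + 75.96°) − (82.87° + 45.00°) = 32.38°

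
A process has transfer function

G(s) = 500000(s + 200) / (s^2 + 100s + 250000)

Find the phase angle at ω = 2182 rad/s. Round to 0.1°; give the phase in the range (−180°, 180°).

At s = jω = j2182:
zero (s+200): 200 + j2182 → |·| = √(200²+2182²) = √4801124 ≈ 2191.1, ∠ = arctan(2182/200) ≈ 84.76°
quadratic: (j2182)² + 100·j2182 + 250000 = -4511124 + j218200 → |·| ≈ 4.5164e+06, ∠ ≈ 177.23°
∠G = 84.76° − 177.23° = -92.47°

-92.5°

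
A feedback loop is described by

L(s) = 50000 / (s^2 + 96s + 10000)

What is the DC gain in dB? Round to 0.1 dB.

14.0 dB

L(0) = 50000 / 10000 = 5
20 log₁₀(5) ≈ 13.98 dB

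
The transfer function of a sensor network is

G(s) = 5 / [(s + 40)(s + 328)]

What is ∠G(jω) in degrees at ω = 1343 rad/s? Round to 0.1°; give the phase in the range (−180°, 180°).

At s = jω = j1343:
pole (s+40): 40 + j1343 → |·| = √(40²+1343²) = √1805249 ≈ 1343.6, ∠ = arctan(1343/40) ≈ 88.29°
pole (s+328): 328 + j1343 → |·| = √(328²+1343²) = √1911233 ≈ 1382.5, ∠ = arctan(1343/328) ≈ 76.28°
∠G = 0.00° − 164.57° = -164.57°

-164.6°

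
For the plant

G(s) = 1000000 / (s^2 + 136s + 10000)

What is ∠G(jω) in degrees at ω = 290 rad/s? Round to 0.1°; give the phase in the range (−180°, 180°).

-152.0°

At s = jω = j290:
quadratic: (j290)² + 136·j290 + 10000 = -74100 + j39440 → |·| ≈ 83942, ∠ ≈ 151.98°
∠G = 0.00° − 151.98° = -151.98°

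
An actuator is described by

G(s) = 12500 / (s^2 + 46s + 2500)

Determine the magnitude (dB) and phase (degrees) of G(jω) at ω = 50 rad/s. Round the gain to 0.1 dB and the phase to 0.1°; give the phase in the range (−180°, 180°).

14.7 dB, -90.0°

At s = jω = j50:
quadratic: (j50)² + 46·j50 + 2500 = 0 + j2300 → |·| ≈ 2300, ∠ ≈ 90.00°
|G| = 12500 / 2300 ≈ 5.4348
Gain = 20 log₁₀(5.4348) ≈ 14.70 dB
∠G = 0.00° − 90.00° = -90.00°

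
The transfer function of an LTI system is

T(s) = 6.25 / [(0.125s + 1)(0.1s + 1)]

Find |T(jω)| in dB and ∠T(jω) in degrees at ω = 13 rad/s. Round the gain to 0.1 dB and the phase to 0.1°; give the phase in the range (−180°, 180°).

At ω = 13 rad/s:
pole (1 + j13·0.125) = 1 + j1.625 → |·| ≈ 1.908, ∠ ≈ 58.39°
pole (1 + j13·0.1) = 1 + j1.3 → |·| ≈ 1.6401, ∠ ≈ 52.43°
|T| = 6.25 · 1 / (1.908 · 1.6401) ≈ 1.9972
Gain = 20 log₁₀(1.9972) ≈ 6.01 dB
∠T = (0°) − (58.39° + 52.43°) = -110.82°

6.0 dB, -110.8°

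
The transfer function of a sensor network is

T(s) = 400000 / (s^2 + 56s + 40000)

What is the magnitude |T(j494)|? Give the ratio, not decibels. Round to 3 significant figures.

1.94

At s = jω = j494:
quadratic: (j494)² + 56·j494 + 40000 = -204036 + j27664 → |·| ≈ 2.059e+05, ∠ ≈ 172.28°
|T| = 400000 / 2.059e+05 ≈ 1.9427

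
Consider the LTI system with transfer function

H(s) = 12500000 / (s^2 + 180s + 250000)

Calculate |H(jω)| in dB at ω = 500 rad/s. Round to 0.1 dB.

At s = jω = j500:
quadratic: (j500)² + 180·j500 + 250000 = 0 + j90000 → |·| ≈ 90000, ∠ ≈ 90.00°
|H| = 12500000 / 90000 ≈ 138.89
Gain = 20 log₁₀(138.89) ≈ 42.85 dB

42.9 dB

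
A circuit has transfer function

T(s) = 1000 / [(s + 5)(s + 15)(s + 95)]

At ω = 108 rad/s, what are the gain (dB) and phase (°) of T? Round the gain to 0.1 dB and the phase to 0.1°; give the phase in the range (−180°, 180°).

At s = jω = j108:
pole (s+5): 5 + j108 → |·| = √(5²+108²) = √11689 ≈ 108.12, ∠ = arctan(108/5) ≈ 87.35°
pole (s+15): 15 + j108 → |·| = √(15²+108²) = √11889 ≈ 109.04, ∠ = arctan(108/15) ≈ 82.09°
pole (s+95): 95 + j108 → |·| = √(95²+108²) = √20689 ≈ 143.84, ∠ = arctan(108/95) ≈ 48.66°
|T| = 1000 / 1.6958e+06 ≈ 0.00058969
Gain = 20 log₁₀(0.00058969) ≈ -64.59 dB
∠T = 0.00° − 218.10° = -218.10° ≡ 141.90° (principal value)

-64.6 dB, 141.9°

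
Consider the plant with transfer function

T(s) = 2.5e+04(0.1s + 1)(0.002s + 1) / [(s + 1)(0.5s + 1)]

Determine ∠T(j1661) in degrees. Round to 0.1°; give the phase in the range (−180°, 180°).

-17.0°

At ω = 1661 rad/s:
zero (1 + j1661·0.1) = 1 + j166.1 → |·| ≈ 166.1, ∠ ≈ 89.66°
zero (1 + j1661·0.002) = 1 + j3.322 → |·| ≈ 3.4692, ∠ ≈ 73.25°
pole (1 + j1661·1) = 1 + j1661 → |·| ≈ 1661, ∠ ≈ 89.97°
pole (1 + j1661·0.5) = 1 + j830.5 → |·| ≈ 830.5, ∠ ≈ 89.93°
∠T = (89.66° + 73.25°) − (89.97° + 89.93°) = -16.99°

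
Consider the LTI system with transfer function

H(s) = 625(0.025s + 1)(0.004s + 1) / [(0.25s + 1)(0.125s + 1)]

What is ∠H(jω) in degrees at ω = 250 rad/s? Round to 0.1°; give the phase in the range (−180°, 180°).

At ω = 250 rad/s:
zero (1 + j250·0.025) = 1 + j6.25 → |·| ≈ 6.3295, ∠ ≈ 80.91°
zero (1 + j250·0.004) = 1 + j1 → |·| ≈ 1.4142, ∠ ≈ 45.00°
pole (1 + j250·0.25) = 1 + j62.5 → |·| ≈ 62.508, ∠ ≈ 89.08°
pole (1 + j250·0.125) = 1 + j31.25 → |·| ≈ 31.266, ∠ ≈ 88.17°
∠H = (80.91° + 45.00°) − (89.08° + 88.17°) = -51.34°

-51.3°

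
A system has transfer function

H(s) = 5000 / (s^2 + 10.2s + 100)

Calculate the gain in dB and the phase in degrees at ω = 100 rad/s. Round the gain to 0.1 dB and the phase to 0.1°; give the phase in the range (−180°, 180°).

At s = jω = j100:
quadratic: (j100)² + 10.2·j100 + 100 = -9900 + j1020 → |·| ≈ 9952.4, ∠ ≈ 174.12°
|H| = 5000 / 9952.4 ≈ 0.50239
Gain = 20 log₁₀(0.50239) ≈ -5.98 dB
∠H = 0.00° − 174.12° = -174.12°

-6.0 dB, -174.1°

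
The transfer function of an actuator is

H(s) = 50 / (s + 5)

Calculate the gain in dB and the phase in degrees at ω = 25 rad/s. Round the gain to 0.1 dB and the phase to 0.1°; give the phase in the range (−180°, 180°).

At s = jω = j25:
pole (s+5): 5 + j25 → |·| = √(5²+25²) = √650 ≈ 25.495, ∠ = arctan(25/5) ≈ 78.69°
|H| = 50 / 25.495 ≈ 1.9612
Gain = 20 log₁₀(1.9612) ≈ 5.85 dB
∠H = 0.00° − 78.69° = -78.69°

5.9 dB, -78.7°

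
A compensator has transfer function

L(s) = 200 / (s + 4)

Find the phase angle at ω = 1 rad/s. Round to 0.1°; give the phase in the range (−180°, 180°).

Substitute s = j1:
Numerator: 200 = 200 + j0
Denominator: (j1) + 4 = 4 + j1
|N| = √(200² + 0²) ≈ 200, ∠N ≈ 0.00°
|D| = √(4² + 1²) ≈ 4.1231, ∠D ≈ 14.04°
∠L = 0.00° − 14.04° = -14.04°

-14.0°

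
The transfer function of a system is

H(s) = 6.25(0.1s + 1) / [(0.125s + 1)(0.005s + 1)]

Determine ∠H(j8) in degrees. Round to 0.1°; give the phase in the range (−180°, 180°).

At ω = 8 rad/s:
zero (1 + j8·0.1) = 1 + j0.8 → |·| ≈ 1.2806, ∠ ≈ 38.66°
pole (1 + j8·0.125) = 1 + j1 → |·| ≈ 1.4142, ∠ ≈ 45.00°
pole (1 + j8·0.005) = 1 + j0.04 → |·| ≈ 1.0008, ∠ ≈ 2.29°
∠H = (38.66°) − (45.00° + 2.29°) = -8.63°

-8.6°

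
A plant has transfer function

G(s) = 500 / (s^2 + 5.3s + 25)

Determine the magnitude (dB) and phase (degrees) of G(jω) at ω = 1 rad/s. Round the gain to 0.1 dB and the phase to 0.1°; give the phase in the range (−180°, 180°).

At s = jω = j1:
quadratic: (j1)² + 5.3·j1 + 25 = 24 + j5.3 → |·| ≈ 24.578, ∠ ≈ 12.45°
|G| = 500 / 24.578 ≈ 20.343
Gain = 20 log₁₀(20.343) ≈ 26.17 dB
∠G = 0.00° − 12.45° = -12.45°

26.2 dB, -12.5°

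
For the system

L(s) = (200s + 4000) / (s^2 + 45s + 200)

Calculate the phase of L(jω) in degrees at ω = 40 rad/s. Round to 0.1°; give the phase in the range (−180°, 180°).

-64.4°

Substitute s = j40:
Numerator: 200(j40) + 4000 = 4000 + j8000
Denominator: (j40)^2 + 45(j40) + 200 = -1400 + j1800
|N| = √(4000² + 8000²) ≈ 8944.3, ∠N ≈ 63.43°
|D| = √(1400² + 1800²) ≈ 2280.4, ∠D ≈ 127.87°
∠L = 63.43° − 127.87° = -64.44°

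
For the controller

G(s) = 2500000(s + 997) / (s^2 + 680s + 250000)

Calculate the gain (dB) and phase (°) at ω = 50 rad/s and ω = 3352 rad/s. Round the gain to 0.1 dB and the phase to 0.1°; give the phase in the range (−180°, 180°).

ω = 50: 80.0 dB, -5.0°; ω = 3352: 57.8 dB, -94.8°

At s = jω = j50:
zero (s+997): 997 + j50 → |·| = √(997²+50²) = √996509 ≈ 998.25, ∠ = arctan(50/997) ≈ 2.87°
quadratic: (j50)² + 680·j50 + 250000 = 247500 + j34000 → |·| ≈ 2.4982e+05, ∠ ≈ 7.82°
|G| = 2500000 · 998.25 / 2.4982e+05 ≈ 9989.7
Gain = 20 log₁₀(9989.7) ≈ 79.99 dB
∠G = 2.87° − 7.82° = -4.95°

At s = jω = j3352:
zero (s+997): 997 + j3352 → |·| = √(997²+3352²) = √12229913 ≈ 3497.1, ∠ = arctan(3352/997) ≈ 73.44°
quadratic: (j3352)² + 680·j3352 + 250000 = -10985904 + j2279360 → |·| ≈ 1.122e+07, ∠ ≈ 168.28°
|G| = 2500000 · 3497.1 / 1.122e+07 ≈ 779.21
Gain = 20 log₁₀(779.21) ≈ 57.83 dB
∠G = 73.44° − 168.28° = -94.84°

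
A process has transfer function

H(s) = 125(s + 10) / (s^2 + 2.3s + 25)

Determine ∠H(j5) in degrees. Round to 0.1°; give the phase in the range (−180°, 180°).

-63.4°

At s = jω = j5:
zero (s+10): 10 + j5 → |·| = √(10²+5²) = √125 ≈ 11.18, ∠ = arctan(5/10) ≈ 26.57°
quadratic: (j5)² + 2.3·j5 + 25 = 0 + j11.5 → |·| ≈ 11.5, ∠ ≈ 90.00°
∠H = 26.57° − 90.00° = -63.43°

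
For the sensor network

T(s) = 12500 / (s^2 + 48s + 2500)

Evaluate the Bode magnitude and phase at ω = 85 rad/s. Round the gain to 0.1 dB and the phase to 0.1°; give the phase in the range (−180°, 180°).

6.0 dB, -139.2°

At s = jω = j85:
quadratic: (j85)² + 48·j85 + 2500 = -4725 + j4080 → |·| ≈ 6242.8, ∠ ≈ 139.19°
|T| = 12500 / 6242.8 ≈ 2.0023
Gain = 20 log₁₀(2.0023) ≈ 6.03 dB
∠T = 0.00° − 139.19° = -139.19°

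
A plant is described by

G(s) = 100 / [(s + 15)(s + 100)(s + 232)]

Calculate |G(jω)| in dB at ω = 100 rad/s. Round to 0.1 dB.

-91.2 dB

At s = jω = j100:
pole (s+15): 15 + j100 → |·| = √(15²+100²) = √10225 ≈ 101.12, ∠ = arctan(100/15) ≈ 81.47°
pole (s+100): 100 + j100 → |·| = √(100²+100²) = √20000 ≈ 141.42, ∠ = arctan(100/100) ≈ 45.00°
pole (s+232): 232 + j100 → |·| = √(232²+100²) = √63824 ≈ 252.63, ∠ = arctan(100/232) ≈ 23.32°
|G| = 100 / 3.6127e+06 ≈ 2.768e-05
Gain = 20 log₁₀(2.768e-05) ≈ -91.16 dB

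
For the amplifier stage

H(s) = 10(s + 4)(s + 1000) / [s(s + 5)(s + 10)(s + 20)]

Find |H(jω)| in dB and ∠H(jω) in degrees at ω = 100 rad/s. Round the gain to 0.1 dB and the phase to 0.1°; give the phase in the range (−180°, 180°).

-40.2 dB, 113.3°

At s = jω = j100:
zero (s+4): 4 + j100 → |·| = √(4²+100²) = √10016 ≈ 100.08, ∠ = arctan(100/4) ≈ 87.71°
zero (s+1000): 1000 + j100 → |·| = √(1000²+100²) = √1010000 ≈ 1005, ∠ = arctan(100/1000) ≈ 5.71°
pole (s+5): 5 + j100 → |·| = √(5²+100²) = √10025 ≈ 100.12, ∠ = arctan(100/5) ≈ 87.14°
pole (s+10): 10 + j100 → |·| = √(10²+100²) = √10100 ≈ 100.5, ∠ = arctan(100/10) ≈ 84.29°
pole (s+20): 20 + j100 → |·| = √(20²+100²) = √10400 ≈ 101.98, ∠ = arctan(100/20) ≈ 78.69°
pole at origin: |s| = 100, ∠ = 90.00° (in denominator)
|H| = 10 · 1.0058e+05 / 1.0261e+08 ≈ 0.0098022
Gain = 20 log₁₀(0.0098022) ≈ -40.17 dB
∠H = 93.42° − 340.12° = -246.70° ≡ 113.30° (principal value)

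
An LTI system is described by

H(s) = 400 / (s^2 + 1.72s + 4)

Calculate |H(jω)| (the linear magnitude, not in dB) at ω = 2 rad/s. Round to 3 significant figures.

116

At s = jω = j2:
quadratic: (j2)² + 1.72·j2 + 4 = 0 + j3.44 → |·| ≈ 3.44, ∠ ≈ 90.00°
|H| = 400 / 3.44 ≈ 116.28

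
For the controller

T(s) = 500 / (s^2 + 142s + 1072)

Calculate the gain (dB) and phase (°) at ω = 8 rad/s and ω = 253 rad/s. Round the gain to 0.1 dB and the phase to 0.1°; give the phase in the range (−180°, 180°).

ω = 8: -9.7 dB, -48.4°; ω = 253: -43.2 dB, -150.3°

Substitute s = j8:
Numerator: 500 = 500 + j0
Denominator: (j8)^2 + 142(j8) + 1072 = 1008 + j1136
|N| = √(500² + 0²) ≈ 500, ∠N ≈ 0.00°
|D| = √(1008² + 1136²) ≈ 1518.7, ∠D ≈ 48.42°
|T| = 500 / 1518.7 ≈ 0.32923
Gain = 20 log₁₀(0.32923) ≈ -9.65 dB
∠T = 0.00° − 48.42° = -48.42°

Substitute s = j253:
Numerator: 500 = 500 + j0
Denominator: (j253)^2 + 142(j253) + 1072 = -62937 + j35926
|N| = √(500² + 0²) ≈ 500, ∠N ≈ 0.00°
|D| = √(62937² + 35926²) ≈ 72469, ∠D ≈ 150.28°
|T| = 500 / 72469 ≈ 0.0068995
Gain = 20 log₁₀(0.0068995) ≈ -43.22 dB
∠T = 0.00° − 150.28° = -150.28°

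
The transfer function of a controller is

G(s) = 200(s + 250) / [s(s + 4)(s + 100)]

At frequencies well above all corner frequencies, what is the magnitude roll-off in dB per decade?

Each pole contributes −20 dB/decade at high frequency; each zero contributes +20 dB/decade.
Net: 1 zero(s) − 3 pole(s) → -40 dB/decade.

-40 dB/decade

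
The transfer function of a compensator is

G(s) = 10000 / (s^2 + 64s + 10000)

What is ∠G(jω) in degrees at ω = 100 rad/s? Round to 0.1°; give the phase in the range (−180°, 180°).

-90.0°

At s = jω = j100:
quadratic: (j100)² + 64·j100 + 10000 = 0 + j6400 → |·| ≈ 6400, ∠ ≈ 90.00°
∠G = 0.00° − 90.00° = -90.00°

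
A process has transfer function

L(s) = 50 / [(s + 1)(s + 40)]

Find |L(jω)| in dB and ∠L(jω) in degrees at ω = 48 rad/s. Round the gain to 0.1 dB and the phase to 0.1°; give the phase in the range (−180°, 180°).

-35.6 dB, -139.0°

At s = jω = j48:
pole (s+1): 1 + j48 → |·| = √(1²+48²) = √2305 ≈ 48.01, ∠ = arctan(48/1) ≈ 88.81°
pole (s+40): 40 + j48 → |·| = √(40²+48²) = √3904 ≈ 62.482, ∠ = arctan(48/40) ≈ 50.19°
|L| = 50 / 2999.8 ≈ 0.016668
Gain = 20 log₁₀(0.016668) ≈ -35.56 dB
∠L = 0.00° − 139.00° = -139.00°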